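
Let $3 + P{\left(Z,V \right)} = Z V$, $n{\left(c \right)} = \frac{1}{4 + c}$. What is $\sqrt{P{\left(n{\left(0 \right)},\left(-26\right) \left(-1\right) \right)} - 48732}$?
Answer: $\frac{i \sqrt{194914}}{2} \approx 220.75 i$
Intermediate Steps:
$P{\left(Z,V \right)} = -3 + V Z$ ($P{\left(Z,V \right)} = -3 + Z V = -3 + V Z$)
$\sqrt{P{\left(n{\left(0 \right)},\left(-26\right) \left(-1\right) \right)} - 48732} = \sqrt{\left(-3 + \frac{\left(-26\right) \left(-1\right)}{4 + 0}\right) - 48732} = \sqrt{\left(-3 + \frac{26}{4}\right) - 48732} = \sqrt{\left(-3 + 26 \cdot \frac{1}{4}\right) - 48732} = \sqrt{\left(-3 + \frac{13}{2}\right) - 48732} = \sqrt{\frac{7}{2} - 48732} = \sqrt{- \frac{97457}{2}} = \frac{i \sqrt{194914}}{2}$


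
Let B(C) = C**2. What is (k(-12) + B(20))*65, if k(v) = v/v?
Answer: 26065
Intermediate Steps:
k(v) = 1
(k(-12) + B(20))*65 = (1 + 20**2)*65 = (1 + 400)*65 = 401*65 = 26065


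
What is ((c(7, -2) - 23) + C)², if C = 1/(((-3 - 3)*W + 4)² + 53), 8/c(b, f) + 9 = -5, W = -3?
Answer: 7849605604/14130081 ≈ 555.52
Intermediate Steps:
c(b, f) = -4/7 (c(b, f) = 8/(-9 - 5) = 8/(-14) = 8*(-1/14) = -4/7)
C = 1/537 (C = 1/(((-3 - 3)*(-3) + 4)² + 53) = 1/((-6*(-3) + 4)² + 53) = 1/((18 + 4)² + 53) = 1/(22² + 53) = 1/(484 + 53) = 1/537 ≈ 0.0018622)
((c(7, -2) - 23) + C)² = ((-4/7 - 23) + 1/537)² = (-165/7 + 1/537)² = (-88598/3759)² = 7849605604/14130081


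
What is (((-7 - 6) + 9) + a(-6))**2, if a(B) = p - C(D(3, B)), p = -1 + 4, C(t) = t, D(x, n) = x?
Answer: 16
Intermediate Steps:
p = 3
a(B) = 0 (a(B) = 3 - 1*3 = 3 - 3 = 0)
(((-7 - 6) + 9) + a(-6))**2 = (((-7 - 6) + 9) + 0)**2 = ((-13 + 9) + 0)**2 = (-4 + 0)**2 = (-4)**2 = 16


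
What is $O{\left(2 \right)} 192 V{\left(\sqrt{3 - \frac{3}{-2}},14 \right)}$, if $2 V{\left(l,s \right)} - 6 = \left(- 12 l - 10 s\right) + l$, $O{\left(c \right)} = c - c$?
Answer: $0$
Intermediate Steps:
$O{\left(c \right)} = 0$
$V{\left(l,s \right)} = 3 - 5 s - \frac{11 l}{2}$ ($V{\left(l,s \right)} = 3 + \frac{\left(- 12 l - 10 s\right) + l}{2} = 3 + \frac{- 11 l - 10 s}{2} = 3 - \left(5 s + \frac{11 l}{2}\right) = 3 - 5 s - \frac{11 l}{2}$)
$O{\left(2 \right)} 192 V{\left(\sqrt{3 - \frac{3}{-2}},14 \right)} = 0 \cdot 192 \left(3 - 70 - \frac{11 \sqrt{3 - \frac{3}{-2}}}{2}\right) = 0 \left(3 - 70 - \frac{11 \sqrt{3 - - \frac{3}{2}}}{2}\right) = 0 \left(3 - 70 - \frac{11 \sqrt{3 + \frac{3}{2}}}{2}\right) = 0 \left(3 - 70 - \frac{11 \sqrt{\frac{9}{2}}}{2}\right) = 0 \left(3 - 70 - \frac{11 \frac{3 \sqrt{2}}{2}}{2}\right) = 0 \left(3 - 70 - \frac{33 \sqrt{2}}{4}\right) = 0 \left(-67 - \frac{33 \sqrt{2}}{4}\right) = 0$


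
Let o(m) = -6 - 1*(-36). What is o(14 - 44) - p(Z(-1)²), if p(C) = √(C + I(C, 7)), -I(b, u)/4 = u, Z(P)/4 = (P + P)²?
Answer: 30 - 2*√57 ≈ 14.900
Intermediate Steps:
Z(P) = 16*P² (Z(P) = 4*(P + P)² = 4*(2*P)² = 4*(4*P²) = 16*P²)
o(m) = 30 (o(m) = -6 + 36 = 30)
I(b, u) = -4*u
p(C) = √(-28 + C) (p(C) = √(C - 4*7) = √(C - 28) = √(-28 + C))
o(14 - 44) - p(Z(-1)²) = 30 - √(-28 + (16*(-1)²)²) = 30 - √(-28 + (16*1)²) = 30 - √(-28 + 16²) = 30 - √(-28 + 256) = 30 - √228 = 30 - 2*√57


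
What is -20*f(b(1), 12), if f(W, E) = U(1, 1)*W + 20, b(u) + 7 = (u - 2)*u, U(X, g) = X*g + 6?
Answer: 720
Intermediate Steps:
U(X, g) = 6 + X*g
b(u) = -7 + u*(-2 + u) (b(u) = -7 + (u - 2)*u = -7 + (-2 + u)*u = -7 + u*(-2 + u))
f(W, E) = 20 + 7*W (f(W, E) = (6 + 1*1)*W + 20 = (6 + 1)*W + 20 = 7*W + 20 = 20 + 7*W)
-20*f(b(1), 12) = -20*(20 + 7*(-7 + 1² - 2*1)) = -20*(20 + 7*(-7 + 1 - 2)) = -20*(20 + 7*(-8)) = -20*(20 - 56) = -20*(-36) = 720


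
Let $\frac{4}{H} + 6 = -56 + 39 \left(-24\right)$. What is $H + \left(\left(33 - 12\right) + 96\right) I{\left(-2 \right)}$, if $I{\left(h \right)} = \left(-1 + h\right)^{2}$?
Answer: $\frac{525445}{499} \approx 1053.0$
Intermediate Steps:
$H = - \frac{2}{499}$ ($H = \frac{4}{-6 + \left(-56 + 39 \left(-24\right)\right)} = \frac{4}{-6 - 992} = \frac{4}{-998} = 4 \left(- \frac{1}{998}\right) = - \frac{2}{499} \approx -0.004008$)
$H + \left(\left(33 - 12\right) + 96\right) I{\left(-2 \right)} = - \frac{2}{499} + \left(\left(33 - 12\right) + 96\right) \left(-1 - 2\right)^{2} = - \frac{2}{499} + \left(21 + 96\right) \left(-3\right)^{2} = - \frac{2}{499} + 117 \cdot 9 = - \frac{2}{499} + 1053 = \frac{525445}{499}$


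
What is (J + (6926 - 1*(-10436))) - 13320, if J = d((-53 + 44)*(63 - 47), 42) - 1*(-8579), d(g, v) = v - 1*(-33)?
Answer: 12696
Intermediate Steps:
d(g, v) = 33 + v (d(g, v) = v + 33 = 33 + v)
J = 8654 (J = (33 + 42) - 1*(-8579) = 75 + 8579 = 8654)
(J + (6926 - 1*(-10436))) - 13320 = (8654 + (6926 - 1*(-10436))) - 13320 = (8654 + (6926 + 10436)) - 13320 = (8654 + 17362) - 13320 = 26016 - 13320 = 12696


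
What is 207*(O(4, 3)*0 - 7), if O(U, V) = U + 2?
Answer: -1449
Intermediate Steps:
O(U, V) = 2 + U
207*(O(4, 3)*0 - 7) = 207*((2 + 4)*0 - 7) = 207*(6*0 - 7) = 207*(0 - 7) = 207*(-7) = -1449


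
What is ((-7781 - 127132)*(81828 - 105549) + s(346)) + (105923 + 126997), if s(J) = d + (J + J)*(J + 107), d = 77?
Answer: 3200817746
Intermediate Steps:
s(J) = 77 + 2*J*(107 + J) (s(J) = 77 + (J + J)*(J + 107) = 77 + (2*J)*(107 + J) = 77 + 2*J*(107 + J))
((-7781 - 127132)*(81828 - 105549) + s(346)) + (105923 + 126997) = ((-7781 - 127132)*(81828 - 105549) + (77 + 2*346² + 214*346)) + (105923 + 126997) = (-134913*(-23721) + (77 + 2*119716 + 74044)) + 232920 = (3200271273 + (77 + 239432 + 74044)) + 232920 = (3200271273 + 313553) + 232920 = 3200584826 + 232920 = 3200817746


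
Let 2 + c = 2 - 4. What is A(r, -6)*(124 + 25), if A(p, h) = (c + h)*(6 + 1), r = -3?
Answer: -10430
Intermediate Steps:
c = -4 (c = -2 + (2 - 4) = -2 - 2 = -4)
A(p, h) = -28 + 7*h (A(p, h) = (-4 + h)*(6 + 1) = (-4 + h)*7 = -28 + 7*h)
A(r, -6)*(124 + 25) = (-28 + 7*(-6))*(124 + 25) = (-28 - 42)*149 = -70*149 = -10430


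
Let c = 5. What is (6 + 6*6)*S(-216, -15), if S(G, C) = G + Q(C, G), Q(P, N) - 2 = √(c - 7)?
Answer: -8988 + 42*I*√2 ≈ -8988.0 + 59.397*I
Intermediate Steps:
Q(P, N) = 2 + I*√2 (Q(P, N) = 2 + √(5 - 7) = 2 + √(-2) = 2 + I*√2)
S(G, C) = 2 + G + I*√2 (S(G, C) = G + (2 + I*√2) = 2 + G + I*√2)
(6 + 6*6)*S(-216, -15) = (6 + 6*6)*(2 - 216 + I*√2) = (6 + 36)*(-214 + I*√2) = 42*(-214 + I*√2) = -8988 + 42*I*√2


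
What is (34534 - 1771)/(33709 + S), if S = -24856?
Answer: 10921/2951 ≈ 3.7008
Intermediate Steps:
(34534 - 1771)/(33709 + S) = (34534 - 1771)/(33709 - 24856) = 32763/8853 = 32763*(1/8853) = 10921/2951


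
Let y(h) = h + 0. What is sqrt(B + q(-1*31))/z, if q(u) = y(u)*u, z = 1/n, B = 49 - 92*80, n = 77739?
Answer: 388695*I*sqrt(254) ≈ 6.1948e+6*I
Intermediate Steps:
y(h) = h
B = -7311 (B = 49 - 7360 = -7311)
z = 1/77739 ≈ 1.2864e-5
q(u) = u**2 (q(u) = u*u = u**2)
sqrt(B + q(-1*31))/z = sqrt(-7311 + (-1*31)**2)/(1/77739) = sqrt(-7311 + (-31)**2)*77739 = sqrt(-7311 + 961)*77739 = sqrt(-6350)*77739 = (5*I*sqrt(254))*77739 = 388695*I*sqrt(254)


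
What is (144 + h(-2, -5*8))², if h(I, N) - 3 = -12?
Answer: 18225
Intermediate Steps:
h(I, N) = -9 (h(I, N) = 3 - 12 = -9)
(144 + h(-2, -5*8))² = (144 - 9)² = 135² = 18225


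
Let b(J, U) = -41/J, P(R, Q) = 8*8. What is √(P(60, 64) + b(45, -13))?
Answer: √14195/15 ≈ 7.9428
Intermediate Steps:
P(R, Q) = 64
√(P(60, 64) + b(45, -13)) = √(64 - 41/45) = √(2839/45) = √14195/15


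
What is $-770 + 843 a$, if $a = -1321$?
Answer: $-1114373$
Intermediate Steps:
$-770 + 843 a = -770 + 843 \left(-1321\right) = -770 - 1113603 = -1114373$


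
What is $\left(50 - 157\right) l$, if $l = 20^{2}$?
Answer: $-42800$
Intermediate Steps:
$l = 400$
$\left(50 - 157\right) l = \left(50 - 157\right) 400 = \left(-107\right) 400 = -42800$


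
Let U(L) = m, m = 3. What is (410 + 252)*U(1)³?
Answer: 17874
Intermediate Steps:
U(L) = 3
(410 + 252)*U(1)³ = (410 + 252)*3³ = 662*27 = 17874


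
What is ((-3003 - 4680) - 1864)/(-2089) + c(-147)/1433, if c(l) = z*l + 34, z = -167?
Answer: 65034738/2993537 ≈ 21.725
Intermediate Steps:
c(l) = 34 - 167*l (c(l) = -167*l + 34 = 34 - 167*l)
((-3003 - 4680) - 1864)/(-2089) + c(-147)/1433 = ((-3003 - 4680) - 1864)/(-2089) + (34 - 167*(-147))/1433 = (-7683 - 1864)*(-1/2089) + (34 + 24549)*(1/1433) = -9547*(-1/2089) + 24583*(1/1433) = 9547/2089 + 24583/1433 = 65034738/2993537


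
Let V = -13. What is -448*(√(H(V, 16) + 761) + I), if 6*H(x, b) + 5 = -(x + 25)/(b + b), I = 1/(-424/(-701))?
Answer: -39256/53 - 112*√109455/3 ≈ -13092.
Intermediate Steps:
I = 701/424 (I = 1/(-424*(-1/701)) = 1/(424/701) = 701/424 ≈ 1.6533)
H(x, b) = -⅚ - (25 + x)/(12*b) (H(x, b) = -⅚ + (-(x + 25)/(b + b))/6 = -⅚ + (-(25 + x)/(2*b))/6 = -⅚ - (25 + x)/(12*b))
-448*(√(H(V, 16) + 761) + I) = -448*(√((1/12)*(-25 - 1*(-13) - 10*16)/16 + 761) + 701/424) = -448*(√((1/12)*(1/16)*(-25 + 13 - 160) + 761) + 701/424) = -448*(√((1/12)*(1/16)*(-172) + 761) + 701/424) = -448*(√(-43/48 + 761) + 701/424) = -448*(√(36485/48) + 701/424) = -448*(√109455/12 + 701/424) = -448*(701/424 + √109455/12) = -39256/53 - 112*√109455/3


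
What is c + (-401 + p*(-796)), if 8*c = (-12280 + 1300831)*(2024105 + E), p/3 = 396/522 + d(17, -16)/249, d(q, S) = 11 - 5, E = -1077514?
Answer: 2935891942882295/19256 ≈ 1.5247e+11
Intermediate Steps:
d(q, S) = 6
p = 5652/2407 (p = 3*(396/522 + 6/249) = 3*(396*(1/522) + 6*(1/249)) = 3*(22/29 + 2/83) = 3*(1884/2407) = 5652/2407 ≈ 2.3482)
c = 1219730779641/8 (c = ((-12280 + 1300831)*(2024105 - 1077514))/8 = (1288551*946591)/8 = (⅛)*1219730779641 = 1219730779641/8 ≈ 1.5247e+11)
c + (-401 + p*(-796)) = 1219730779641/8 + (-401 + (5652/2407)*(-796)) = 1219730779641/8 + (-401 - 4498992/2407) = 1219730779641/8 - 5464199/2407 = 2935891942882295/19256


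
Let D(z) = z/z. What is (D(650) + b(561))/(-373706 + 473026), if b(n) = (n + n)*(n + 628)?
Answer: 1334059/99320 ≈ 13.432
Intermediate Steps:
b(n) = 2*n*(628 + n) (b(n) = (2*n)*(628 + n) = 2*n*(628 + n))
D(z) = 1
(D(650) + b(561))/(-373706 + 473026) = (1 + 2*561*(628 + 561))/(-373706 + 473026) = (1 + 2*561*1189)/99320 = (1 + 1334058)*(1/99320) = 1334059*(1/99320) = 1334059/99320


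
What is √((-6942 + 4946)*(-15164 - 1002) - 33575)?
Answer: 3*√3581529 ≈ 5677.5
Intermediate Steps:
√((-6942 + 4946)*(-15164 - 1002) - 33575) = √(-1996*(-16166) - 33575) = √(32267336 - 33575) = √32233761 = 3*√3581529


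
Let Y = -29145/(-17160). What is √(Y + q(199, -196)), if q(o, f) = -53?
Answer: 3*I*√1865006/572 ≈ 7.1625*I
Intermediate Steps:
Y = 1943/1144 (Y = -29145*(-1/17160) = 1943/1144 ≈ 1.6984)
√(Y + q(199, -196)) = √(1943/1144 - 53) = √(-58689/1144) = 3*I*√1865006/572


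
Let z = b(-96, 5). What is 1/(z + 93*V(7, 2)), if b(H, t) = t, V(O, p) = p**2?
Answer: 1/377 ≈ 0.0026525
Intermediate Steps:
z = 5
1/(z + 93*V(7, 2)) = 1/(5 + 93*2**2) = 1/(5 + 93*4) = 1/(5 + 372) = 1/377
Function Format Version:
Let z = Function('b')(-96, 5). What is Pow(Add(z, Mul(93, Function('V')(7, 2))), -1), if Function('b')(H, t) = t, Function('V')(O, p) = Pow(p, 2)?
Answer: Rational(1, 377) ≈ 0.0026525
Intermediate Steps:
z = 5
Pow(Add(z, Mul(93, Function('V')(7, 2))), -1) = Pow(Add(5, Mul(93, Pow(2, 2))), -1) = Pow(Add(5, Mul(93, 4)), -1) = Pow(Add(5, 372), -1) = Pow(377, -1) = Rational(1, 377)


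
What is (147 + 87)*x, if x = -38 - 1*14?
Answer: -12168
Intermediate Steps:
x = -52 (x = -38 - 14 = -52)
(147 + 87)*x = (147 + 87)*(-52) = 234*(-52) = -12168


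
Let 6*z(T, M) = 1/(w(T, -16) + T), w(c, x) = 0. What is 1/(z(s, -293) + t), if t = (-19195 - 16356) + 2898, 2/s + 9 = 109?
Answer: -3/97934 ≈ -3.0633e-5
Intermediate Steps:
s = 1/50 (s = 2/(-9 + 109) = 2/100 = 2*(1/100) = 1/50 ≈ 0.020000)
z(T, M) = 1/(6*T) (z(T, M) = 1/(6*(0 + T)) = 1/(6*T))
t = -32653 (t = -35551 + 2898 = -32653)
1/(z(s, -293) + t) = 1/(1/(6*(1/50)) - 32653) = 1/((1/6)*50 - 32653) = 1/(25/3 - 32653) = 1/(-97934/3) = -3/97934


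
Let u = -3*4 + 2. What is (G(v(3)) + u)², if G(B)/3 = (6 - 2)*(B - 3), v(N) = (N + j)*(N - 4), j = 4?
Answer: 16900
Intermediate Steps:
v(N) = (-4 + N)*(4 + N) (v(N) = (N + 4)*(N - 4) = (4 + N)*(-4 + N) = (-4 + N)*(4 + N))
G(B) = -36 + 12*B (G(B) = 3*((6 - 2)*(B - 3)) = 3*(4*(-3 + B)) = 3*(-12 + 4*B) = -36 + 12*B)
u = -10 (u = -12 + 2 = -10)
(G(v(3)) + u)² = ((-36 + 12*(-16 + 3²)) - 10)² = ((-36 + 12*(-16 + 9)) - 10)² = ((-36 + 12*(-7)) - 10)² = ((-36 - 84) - 10)² = (-120 - 10)² = (-130)² = 16900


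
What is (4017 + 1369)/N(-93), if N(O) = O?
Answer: -5386/93 ≈ -57.914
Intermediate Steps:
(4017 + 1369)/N(-93) = (4017 + 1369)/(-93) = 5386*(-1/93) = -5386/93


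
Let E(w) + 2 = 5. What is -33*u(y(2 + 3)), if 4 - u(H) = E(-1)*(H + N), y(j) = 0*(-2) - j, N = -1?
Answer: -726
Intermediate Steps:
E(w) = 3 (E(w) = -2 + 5 = 3)
y(j) = -j (y(j) = 0 - j = -j)
u(H) = 7 - 3*H (u(H) = 4 - 3*(H - 1) = 4 - 3*(-1 + H) = 4 - (-3 + 3*H) = 4 + (3 - 3*H) = 7 - 3*H)
-33*u(y(2 + 3)) = -33*(7 - (-3)*(2 + 3)) = -33*(7 - (-3)*5) = -33*(7 - 3*(-5)) = -33*(7 + 15) = -33*22 = -726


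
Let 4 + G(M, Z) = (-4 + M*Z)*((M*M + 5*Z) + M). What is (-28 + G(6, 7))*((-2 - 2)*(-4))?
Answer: 46304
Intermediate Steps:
G(M, Z) = -4 + (-4 + M*Z)*(M + M**2 + 5*Z) (G(M, Z) = -4 + (-4 + M*Z)*((M*M + 5*Z) + M) = -4 + (-4 + M*Z)*((M**2 + 5*Z) + M) = -4 + (-4 + M*Z)*(M + M**2 + 5*Z))
(-28 + G(6, 7))*((-2 - 2)*(-4)) = (-28 + (-4 - 20*7 - 4*6 - 4*6**2 + 7*6**2 + 7*6**3 + 5*6*7**2))*((-2 - 2)*(-4)) = (-28 + (-4 - 140 - 24 - 4*36 + 7*36 + 7*216 + 5*6*49))*(-4*(-4)) = (-28 + (-4 - 140 - 24 - 144 + 252 + 1512 + 1470))*16 = (-28 + 2922)*16 = 2894*16 = 46304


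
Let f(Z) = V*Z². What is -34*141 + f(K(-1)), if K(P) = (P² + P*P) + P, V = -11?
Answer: -4805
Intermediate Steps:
K(P) = P + 2*P² (K(P) = (P² + P²) + P = 2*P² + P = P + 2*P²)
f(Z) = -11*Z²
-34*141 + f(K(-1)) = -34*141 - 11*(1 + 2*(-1))² = -4794 - 11*(1 - 2)² = -4794 - 11*(-1*(-1))² = -4794 - 11*1² = -4794 - 11*1 = -4794 - 11 = -4805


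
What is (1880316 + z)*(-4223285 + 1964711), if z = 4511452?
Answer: -14436281018832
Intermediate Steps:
(1880316 + z)*(-4223285 + 1964711) = (1880316 + 4511452)*(-4223285 + 1964711) = 6391768*(-2258574) = -14436281018832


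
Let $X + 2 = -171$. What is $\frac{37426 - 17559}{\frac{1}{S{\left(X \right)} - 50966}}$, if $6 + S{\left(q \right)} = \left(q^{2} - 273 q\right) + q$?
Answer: $516800271$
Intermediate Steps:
$X = -173$ ($X = -2 - 171 = -173$)
$S{\left(q \right)} = -6 + q^{2} - 272 q$ ($S{\left(q \right)} = -6 + \left(\left(q^{2} - 273 q\right) + q\right) = -6 + \left(q^{2} - 272 q\right) = -6 + q^{2} - 272 q$)
$\frac{37426 - 17559}{\frac{1}{S{\left(X \right)} - 50966}} = \frac{37426 - 17559}{\frac{1}{\left(-6 + \left(-173\right)^{2} - -47056\right) - 50966}} = \frac{37426 - 17559}{\frac{1}{\left(-6 + 29929 + 47056\right) - 50966}} = \frac{19867}{\frac{1}{76979 - 50966}} = \frac{19867}{\frac{1}{26013}} = 19867 \frac{1}{\frac{1}{26013}} = 19867 \cdot 26013 = 516800271$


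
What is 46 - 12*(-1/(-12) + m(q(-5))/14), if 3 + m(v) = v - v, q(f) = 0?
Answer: 333/7 ≈ 47.571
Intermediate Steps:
m(v) = -3 (m(v) = -3 + (v - v) = -3 + 0 = -3)
46 - 12*(-1/(-12) + m(q(-5))/14) = 46 - 12*(-1/(-12) - 3/14) = 46 - 12*(-1*(-1/12) - 3*1/14) = 46 - 12*(1/12 - 3/14) = 46 - 12*(-11/84) = 46 + 11/7 = 333/7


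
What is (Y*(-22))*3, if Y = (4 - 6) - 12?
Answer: 924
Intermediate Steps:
Y = -14 (Y = -2 - 12 = -14)
(Y*(-22))*3 = -14*(-22)*3 = 308*3 = 924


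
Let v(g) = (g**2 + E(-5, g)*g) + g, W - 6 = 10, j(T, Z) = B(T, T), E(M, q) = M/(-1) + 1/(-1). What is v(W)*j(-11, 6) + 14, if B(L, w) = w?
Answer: -3682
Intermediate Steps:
E(M, q) = -1 - M (E(M, q) = M*(-1) + 1*(-1) = -M - 1 = -1 - M)
j(T, Z) = T
W = 16 (W = 6 + 10 = 16)
v(g) = g**2 + 5*g (v(g) = (g**2 + (-1 - 1*(-5))*g) + g = (g**2 + (-1 + 5)*g) + g = (g**2 + 4*g) + g = g**2 + 5*g)
v(W)*j(-11, 6) + 14 = (16*(5 + 16))*(-11) + 14 = (16*21)*(-11) + 14 = 336*(-11) + 14 = -3696 + 14 = -3682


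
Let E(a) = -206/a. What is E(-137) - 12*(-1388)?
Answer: 2282078/137 ≈ 16658.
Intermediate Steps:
E(-137) - 12*(-1388) = -206/(-137) - 12*(-1388) = -206*(-1/137) - 1*(-16656) = 206/137 + 16656 = 2282078/137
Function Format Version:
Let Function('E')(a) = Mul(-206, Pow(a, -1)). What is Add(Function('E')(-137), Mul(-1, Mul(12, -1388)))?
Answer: Rational(2282078, 137) ≈ 16658.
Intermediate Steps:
Add(Function('E')(-137), Mul(-1, Mul(12, -1388))) = Add(Mul(-206, Pow(-137, -1)), Mul(-1, Mul(12, -1388))) = Add(Mul(-206, Rational(-1, 137)), Mul(-1, -16656)) = Add(Rational(206, 137), 16656) = Rational(2282078, 137)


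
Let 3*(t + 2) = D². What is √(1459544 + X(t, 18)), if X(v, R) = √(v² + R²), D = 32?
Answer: √(13135896 + 6*√259810)/3 ≈ 1208.3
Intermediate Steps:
t = 1018/3 (t = -2 + (⅓)*32² = -2 + (⅓)*1024 = -2 + 1024/3 = 1018/3 ≈ 339.33)
X(v, R) = √(R² + v²)
√(1459544 + X(t, 18)) = √(1459544 + √(18² + (1018/3)²)) = √(1459544 + √(324 + 1036324/9)) = √(1459544 + √(1039240/9)) = √(1459544 + 2*√259810/3)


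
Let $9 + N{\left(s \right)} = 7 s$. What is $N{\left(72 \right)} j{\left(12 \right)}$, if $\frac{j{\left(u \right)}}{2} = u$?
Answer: $11880$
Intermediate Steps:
$N{\left(s \right)} = -9 + 7 s$
$j{\left(u \right)} = 2 u$
$N{\left(72 \right)} j{\left(12 \right)} = \left(-9 + 7 \cdot 72\right) 2 \cdot 12 = \left(-9 + 504\right) 24 = 495 \cdot 24 = 11880$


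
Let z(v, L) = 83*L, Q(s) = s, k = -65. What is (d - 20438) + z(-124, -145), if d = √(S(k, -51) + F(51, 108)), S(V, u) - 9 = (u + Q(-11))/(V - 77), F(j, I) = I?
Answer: -32473 + √591998/71 ≈ -32462.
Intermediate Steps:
S(V, u) = 9 + (-11 + u)/(-77 + V) (S(V, u) = 9 + (u - 11)/(V - 77) = 9 + (-11 + u)/(-77 + V))
d = √591998/71 (d = √((-704 - 51 + 9*(-65))/(-77 - 65) + 108) = √((-704 - 51 - 585)/(-142) + 108) = √(-1/142*(-1340) + 108) = √(670/71 + 108) = √(8338/71) = √591998/71 ≈ 10.837)
(d - 20438) + z(-124, -145) = (√591998/71 - 20438) + 83*(-145) = (-20438 + √591998/71) - 12035 = -32473 + √591998/71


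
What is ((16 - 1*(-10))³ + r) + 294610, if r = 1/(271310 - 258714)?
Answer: 3932294857/12596 ≈ 3.1219e+5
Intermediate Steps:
r = 1/12596 ≈ 7.9390e-5
((16 - 1*(-10))³ + r) + 294610 = ((16 - 1*(-10))³ + 1/12596) + 294610 = ((16 + 10)³ + 1/12596) + 294610 = (26³ + 1/12596) + 294610 = (17576 + 1/12596) + 294610 = 221387297/12596 + 294610 = 3932294857/12596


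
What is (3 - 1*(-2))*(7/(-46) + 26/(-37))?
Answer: -7275/1702 ≈ -4.2744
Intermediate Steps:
(3 - 1*(-2))*(7/(-46) + 26/(-37)) = (3 + 2)*(7*(-1/46) + 26*(-1/37)) = 5*(-7/46 - 26/37) = 5*(-1455/1702) = -7275/1702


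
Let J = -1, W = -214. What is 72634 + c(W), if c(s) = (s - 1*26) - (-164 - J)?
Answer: 72557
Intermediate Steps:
c(s) = 137 + s (c(s) = (s - 1*26) - (-164 - 1*(-1)) = (s - 26) - (-164 + 1) = (-26 + s) - 1*(-163) = (-26 + s) + 163 = 137 + s)
72634 + c(W) = 72634 + (137 - 214) = 72634 - 77 = 72557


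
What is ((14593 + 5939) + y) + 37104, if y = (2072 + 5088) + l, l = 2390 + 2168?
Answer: 69354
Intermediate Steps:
l = 4558
y = 11718 (y = (2072 + 5088) + 4558 = 7160 + 4558 = 11718)
((14593 + 5939) + y) + 37104 = ((14593 + 5939) + 11718) + 37104 = (20532 + 11718) + 37104 = 32250 + 37104 = 69354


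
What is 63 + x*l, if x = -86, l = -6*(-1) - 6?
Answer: 63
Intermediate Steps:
l = 0 (l = 6 - 6 = 0)
63 + x*l = 63 - 86*0 = 63 + 0 = 63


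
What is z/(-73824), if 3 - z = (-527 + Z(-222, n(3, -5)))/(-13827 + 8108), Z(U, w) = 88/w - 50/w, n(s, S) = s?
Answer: -6241/158324796 ≈ -3.9419e-5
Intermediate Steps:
Z(U, w) = 38/w
z = 49928/17157 (z = 3 - (-527 + 38/3)/(-13827 + 8108) = 3 - (-527 + 38*(⅓))/(-5719) = 3 - (-527 + 38/3)*(-1)/5719 = 3 - (-1543)*(-1)/(3*5719) = 3 - 1*1543/17157 = 3 - 1543/17157 = 49928/17157 ≈ 2.9101)
z/(-73824) = (49928/17157)/(-73824) = (49928/17157)*(-1/73824) = -6241/158324796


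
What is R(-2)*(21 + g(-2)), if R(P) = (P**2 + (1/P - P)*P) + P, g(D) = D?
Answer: -19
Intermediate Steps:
R(P) = P + P**2 + P*(1/P - P) (R(P) = (P**2 + P*(1/P - P)) + P = P + P**2 + P*(1/P - P))
R(-2)*(21 + g(-2)) = (1 - 2)*(21 - 2) = -1*19 = -19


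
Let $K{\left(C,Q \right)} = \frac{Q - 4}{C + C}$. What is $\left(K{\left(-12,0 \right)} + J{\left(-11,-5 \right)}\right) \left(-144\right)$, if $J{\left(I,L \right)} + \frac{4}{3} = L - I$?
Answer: $-696$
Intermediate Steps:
$K{\left(C,Q \right)} = \frac{-4 + Q}{2 C}$
$J{\left(I,L \right)} = - \frac{4}{3} + L - I$ ($J{\left(I,L \right)} = - \frac{4}{3} - \left(I - L\right) = - \frac{4}{3} + L - I$)
$\left(K{\left(-12,0 \right)} + J{\left(-11,-5 \right)}\right) \left(-144\right) = \left(\frac{-4 + 0}{2 \left(-12\right)} - - \frac{14}{3}\right) \left(-144\right) = \left(\frac{1}{2} \left(- \frac{1}{12}\right) \left(-4\right) - - \frac{14}{3}\right) \left(-144\right) = \left(\frac{1}{6} + \frac{14}{3}\right) \left(-144\right) = \frac{29}{6} \left(-144\right) = -696$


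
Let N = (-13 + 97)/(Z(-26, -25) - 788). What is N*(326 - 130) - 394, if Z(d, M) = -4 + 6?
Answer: -54358/131 ≈ -414.95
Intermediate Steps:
Z(d, M) = 2
N = -14/131 (N = (-13 + 97)/(2 - 788) = 84/(-786) = 84*(-1/786) = -14/131 ≈ -0.10687)
N*(326 - 130) - 394 = -14*(326 - 130)/131 - 394 = -14/131*196 - 394 = -2744/131 - 394 = -54358/131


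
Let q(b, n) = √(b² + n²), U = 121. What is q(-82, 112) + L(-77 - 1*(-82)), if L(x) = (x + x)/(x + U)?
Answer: 5/63 + 2*√4817 ≈ 138.89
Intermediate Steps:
L(x) = 2*x/(121 + x) (L(x) = (x + x)/(x + 121) = (2*x)/(121 + x) = 2*x/(121 + x))
q(-82, 112) + L(-77 - 1*(-82)) = √((-82)² + 112²) + 2*(-77 - 1*(-82))/(121 + (-77 - 1*(-82))) = √(6724 + 12544) + 2*(-77 + 82)/(121 + (-77 + 82)) = √19268 + 2*5/(121 + 5) = 2*√4817 + 2*5/126 = 2*√4817 + 2*5*(1/126) = 2*√4817 + 5/63 = 5/63 + 2*√4817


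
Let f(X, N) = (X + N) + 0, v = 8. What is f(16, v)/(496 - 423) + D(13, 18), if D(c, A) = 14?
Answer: 1046/73 ≈ 14.329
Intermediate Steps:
f(X, N) = N + X (f(X, N) = (N + X) + 0 = N + X)
f(16, v)/(496 - 423) + D(13, 18) = (8 + 16)/(496 - 423) + 14 = 24/73 + 14 = 1046/73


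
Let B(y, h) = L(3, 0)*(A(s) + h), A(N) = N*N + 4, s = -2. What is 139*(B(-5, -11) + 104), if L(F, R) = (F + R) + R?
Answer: 13205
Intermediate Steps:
L(F, R) = F + 2*R
A(N) = 4 + N**2 (A(N) = N**2 + 4 = 4 + N**2)
B(y, h) = 24 + 3*h (B(y, h) = (3 + 2*0)*((4 + (-2)**2) + h) = (3 + 0)*((4 + 4) + h) = 3*(8 + h) = 24 + 3*h)
139*(B(-5, -11) + 104) = 139*((24 + 3*(-11)) + 104) = 139*((24 - 33) + 104) = 139*(-9 + 104) = 139*95 = 13205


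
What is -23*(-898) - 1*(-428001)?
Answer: 448655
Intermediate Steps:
-23*(-898) - 1*(-428001) = 20654 + 428001 = 448655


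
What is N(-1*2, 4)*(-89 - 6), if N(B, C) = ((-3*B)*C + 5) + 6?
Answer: -3325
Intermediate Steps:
N(B, C) = 11 - 3*B*C (N(B, C) = (-3*B*C + 5) + 6 = (5 - 3*B*C) + 6 = 11 - 3*B*C)
N(-1*2, 4)*(-89 - 6) = (11 - 3*(-1*2)*4)*(-89 - 6) = (11 - 3*(-2)*4)*(-95) = (11 + 24)*(-95) = 35*(-95) = -3325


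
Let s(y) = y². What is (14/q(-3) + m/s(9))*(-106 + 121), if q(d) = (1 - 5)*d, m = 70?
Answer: 1645/54 ≈ 30.463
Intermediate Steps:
q(d) = -4*d
(14/q(-3) + m/s(9))*(-106 + 121) = (14/((-4*(-3))) + 70/(9²))*(-106 + 121) = (14/12 + 70/81)*15 = (14*(1/12) + 70*(1/81))*15 = (7/6 + 70/81)*15 = (329/162)*15 = 1645/54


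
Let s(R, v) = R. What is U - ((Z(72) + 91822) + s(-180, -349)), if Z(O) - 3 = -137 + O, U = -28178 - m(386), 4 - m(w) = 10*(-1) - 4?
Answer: -119776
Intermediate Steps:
m(w) = 18 (m(w) = 4 - (10*(-1) - 4) = 4 - (-10 - 4) = 4 - 1*(-14) = 4 + 14 = 18)
U = -28196 (U = -28178 - 1*18 = -28178 - 18 = -28196)
Z(O) = -134 + O (Z(O) = 3 + (-137 + O) = -134 + O)
U - ((Z(72) + 91822) + s(-180, -349)) = -28196 - (((-134 + 72) + 91822) - 180) = -28196 - ((-62 + 91822) - 180) = -28196 - (91760 - 180) = -28196 - 1*91580 = -28196 - 91580 = -119776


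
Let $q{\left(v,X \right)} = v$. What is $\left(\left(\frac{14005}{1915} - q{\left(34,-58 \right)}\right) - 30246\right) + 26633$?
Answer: $- \frac{1394000}{383} \approx -3639.7$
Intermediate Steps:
$\left(\left(\frac{14005}{1915} - q{\left(34,-58 \right)}\right) - 30246\right) + 26633 = \left(\left(\frac{14005}{1915} - 34\right) - 30246\right) + 26633 = \left(\left(14005 \cdot \frac{1}{1915} - 34\right) - 30246\right) + 26633 = \left(\left(\frac{2801}{383} - 34\right) - 30246\right) + 26633 = \left(- \frac{10221}{383} - 30246\right) + 26633 = - \frac{11594439}{383} + 26633 = - \frac{1394000}{383}$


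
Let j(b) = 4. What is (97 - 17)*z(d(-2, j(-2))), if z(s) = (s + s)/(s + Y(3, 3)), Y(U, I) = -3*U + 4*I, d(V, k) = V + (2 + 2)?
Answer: 64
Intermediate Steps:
d(V, k) = 4 + V (d(V, k) = V + 4 = 4 + V)
z(s) = 2*s/(3 + s) (z(s) = (s + s)/(s + (-3*3 + 4*3)) = (2*s)/(s + (-9 + 12)) = (2*s)/(s + 3) = (2*s)/(3 + s) = 2*s/(3 + s))
(97 - 17)*z(d(-2, j(-2))) = (97 - 17)*(2*(4 - 2)/(3 + (4 - 2))) = 80*(2*2/(3 + 2)) = 80*(2*2/5) = 80*(2*2*(1/5)) = 80*(4/5) = 64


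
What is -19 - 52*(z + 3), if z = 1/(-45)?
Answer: -7823/45 ≈ -173.84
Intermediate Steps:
z = -1/45 ≈ -0.022222
-19 - 52*(z + 3) = -19 - 52*(-1/45 + 3) = -19 - 52*134/45 = -19 - 6968/45 = -7823/45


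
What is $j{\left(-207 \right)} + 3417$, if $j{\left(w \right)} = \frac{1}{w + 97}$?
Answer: $\frac{375869}{110} \approx 3417.0$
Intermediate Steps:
$j{\left(w \right)} = \frac{1}{97 + w}$
$j{\left(-207 \right)} + 3417 = \frac{1}{97 - 207} + 3417 = \frac{1}{-110} + 3417 = - \frac{1}{110} + 3417 = \frac{375869}{110}$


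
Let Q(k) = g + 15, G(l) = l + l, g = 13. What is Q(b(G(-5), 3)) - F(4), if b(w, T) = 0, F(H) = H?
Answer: 24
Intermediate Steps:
G(l) = 2*l
Q(k) = 28 (Q(k) = 13 + 15 = 28)
Q(b(G(-5), 3)) - F(4) = 28 - 1*4 = 28 - 4 = 24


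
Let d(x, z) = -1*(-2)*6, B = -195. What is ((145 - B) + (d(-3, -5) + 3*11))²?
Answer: 148225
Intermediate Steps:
d(x, z) = 12 (d(x, z) = 2*6 = 12)
((145 - B) + (d(-3, -5) + 3*11))² = ((145 - 1*(-195)) + (12 + 3*11))² = ((145 + 195) + (12 + 33))² = (340 + 45)² = 385² = 148225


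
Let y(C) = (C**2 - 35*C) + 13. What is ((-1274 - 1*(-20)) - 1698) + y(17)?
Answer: -3245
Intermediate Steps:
y(C) = 13 + C**2 - 35*C
((-1274 - 1*(-20)) - 1698) + y(17) = ((-1274 - 1*(-20)) - 1698) + (13 + 17**2 - 35*17) = ((-1274 + 20) - 1698) + (13 + 289 - 595) = (-1254 - 1698) - 293 = -2952 - 293 = -3245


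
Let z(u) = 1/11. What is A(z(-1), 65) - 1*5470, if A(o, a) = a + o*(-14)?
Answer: -59469/11 ≈ -5406.3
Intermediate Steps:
z(u) = 1/11
A(o, a) = a - 14*o
A(z(-1), 65) - 1*5470 = (65 - 14*1/11) - 1*5470 = (65 - 14/11) - 5470 = 701/11 - 5470 = -59469/11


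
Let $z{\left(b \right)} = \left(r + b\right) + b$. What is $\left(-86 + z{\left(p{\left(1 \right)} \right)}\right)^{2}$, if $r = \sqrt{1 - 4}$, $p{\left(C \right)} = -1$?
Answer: $\left(88 - i \sqrt{3}\right)^{2} \approx 7741.0 - 304.84 i$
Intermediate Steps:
$r = i \sqrt{3}$ ($r = \sqrt{-3} = i \sqrt{3} \approx 1.732 i$)
$z{\left(b \right)} = 2 b + i \sqrt{3}$ ($z{\left(b \right)} = \left(i \sqrt{3} + b\right) + b = \left(b + i \sqrt{3}\right) + b = 2 b + i \sqrt{3}$)
$\left(-86 + z{\left(p{\left(1 \right)} \right)}\right)^{2} = \left(-86 + \left(2 \left(-1\right) + i \sqrt{3}\right)\right)^{2} = \left(-86 - \left(2 - i \sqrt{3}\right)\right)^{2} = \left(-88 + i \sqrt{3}\right)^{2}$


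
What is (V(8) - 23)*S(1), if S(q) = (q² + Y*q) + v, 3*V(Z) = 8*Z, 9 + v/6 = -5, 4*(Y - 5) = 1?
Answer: 1555/12 ≈ 129.58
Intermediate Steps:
Y = 21/4 (Y = 5 + (¼)*1 = 5 + ¼ = 21/4 ≈ 5.2500)
v = -84 (v = -54 + 6*(-5) = -54 - 30 = -84)
V(Z) = 8*Z/3 (V(Z) = (8*Z)/3 = 8*Z/3)
S(q) = -84 + q² + 21*q/4 (S(q) = (q² + 21*q/4) - 84 = -84 + q² + 21*q/4)
(V(8) - 23)*S(1) = ((8/3)*8 - 23)*(-84 + 1² + (21/4)*1) = (64/3 - 23)*(-84 + 1 + 21/4) = -5/3*(-311/4) = 1555/12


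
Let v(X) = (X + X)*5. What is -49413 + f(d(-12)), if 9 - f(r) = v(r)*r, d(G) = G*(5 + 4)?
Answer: -166044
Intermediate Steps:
d(G) = 9*G (d(G) = G*9 = 9*G)
v(X) = 10*X (v(X) = (2*X)*5 = 10*X)
f(r) = 9 - 10*r² (f(r) = 9 - 10*r*r = 9 - 10*r²)
-49413 + f(d(-12)) = -49413 + (9 - 10*(9*(-12))²) = -49413 + (9 - 10*(-108)²) = -49413 + (9 - 10*11664) = -49413 + (9 - 116640) = -49413 - 116631 = -166044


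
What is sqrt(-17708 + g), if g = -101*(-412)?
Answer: 12*sqrt(166) ≈ 154.61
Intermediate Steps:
g = 41612
sqrt(-17708 + g) = sqrt(-17708 + 41612) = sqrt(23904) = 12*sqrt(166)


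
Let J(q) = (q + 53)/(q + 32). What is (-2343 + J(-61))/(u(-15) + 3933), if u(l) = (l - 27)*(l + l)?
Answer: -67939/150597 ≈ -0.45113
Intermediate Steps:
J(q) = (53 + q)/(32 + q)
u(l) = 2*l*(-27 + l) (u(l) = (-27 + l)*(2*l) = 2*l*(-27 + l))
(-2343 + J(-61))/(u(-15) + 3933) = (-2343 + (53 - 61)/(32 - 61))/(2*(-15)*(-27 - 15) + 3933) = (-2343 - 8/(-29))/(2*(-15)*(-42) + 3933) = (-2343 - 1/29*(-8))/(1260 + 3933) = (-2343 + 8/29)/5193 = -67939/29*1/5193 = -67939/150597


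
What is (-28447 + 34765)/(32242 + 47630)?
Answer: 81/1024 ≈ 0.079102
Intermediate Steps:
(-28447 + 34765)/(32242 + 47630) = 6318/79872 = 6318*(1/79872) = 81/1024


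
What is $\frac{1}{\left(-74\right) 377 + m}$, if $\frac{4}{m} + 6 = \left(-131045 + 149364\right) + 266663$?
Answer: $- \frac{71244}{1987565111} \approx -3.5845 \cdot 10^{-5}$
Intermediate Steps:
$m = \frac{1}{71244}$ ($m = \frac{4}{-6 + \left(\left(-131045 + 149364\right) + 266663\right)} = \frac{4}{-6 + \left(18319 + 266663\right)} = \frac{4}{-6 + 284982} = \frac{4}{284976} = 4 \cdot \frac{1}{284976} = \frac{1}{71244} \approx 1.4036 \cdot 10^{-5}$)
$\frac{1}{\left(-74\right) 377 + m} = \frac{1}{\left(-74\right) 377 + \frac{1}{71244}} = \frac{1}{-27898 + \frac{1}{71244}} = \frac{1}{- \frac{1987565111}{71244}} = - \frac{71244}{1987565111}$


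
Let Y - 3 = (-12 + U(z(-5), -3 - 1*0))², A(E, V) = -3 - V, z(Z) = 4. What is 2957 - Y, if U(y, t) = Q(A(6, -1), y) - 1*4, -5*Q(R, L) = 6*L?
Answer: 63034/25 ≈ 2521.4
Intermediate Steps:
Q(R, L) = -6*L/5
U(y, t) = -4 - 6*y/5 (U(y, t) = -6*y/5 - 1*4 = -6*y/5 - 4 = -4 - 6*y/5)
Y = 10891/25 (Y = 3 + (-12 + (-4 - 6/5*4))² = 3 + (-12 + (-4 - 24/5))² = 3 + (-12 - 44/5)² = 3 + (-104/5)² = 3 + 10816/25 = 10891/25 ≈ 435.64)
2957 - Y = 2957 - 1*10891/25 = 2957 - 10891/25 = 63034/25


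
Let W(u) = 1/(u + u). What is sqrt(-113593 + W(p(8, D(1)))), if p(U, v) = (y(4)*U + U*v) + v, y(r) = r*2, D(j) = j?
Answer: I*sqrt(2421348242)/146 ≈ 337.04*I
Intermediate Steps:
y(r) = 2*r
p(U, v) = v + 8*U + U*v (p(U, v) = ((2*4)*U + U*v) + v = (8*U + U*v) + v = v + 8*U + U*v)
W(u) = 1/(2*u)
sqrt(-113593 + W(p(8, D(1)))) = sqrt(-113593 + 1/(2*(1 + 8*8 + 8*1))) = sqrt(-113593 + 1/(2*(1 + 64 + 8))) = sqrt(-113593 + (1/2)/73) = sqrt(-113593 + (1/2)*(1/73)) = sqrt(-113593 + 1/146) = sqrt(-16584577/146) = I*sqrt(2421348242)/146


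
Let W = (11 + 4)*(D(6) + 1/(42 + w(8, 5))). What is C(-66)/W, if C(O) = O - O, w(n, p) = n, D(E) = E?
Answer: 0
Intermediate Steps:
C(O) = 0
W = 903/10 (W = (11 + 4)*(6 + 1/(42 + 8)) = 15*(6 + 1/50) = 15*(301/50) = 903/10 ≈ 90.300)
C(-66)/W = 0/(903/10) = 0*(10/903) = 0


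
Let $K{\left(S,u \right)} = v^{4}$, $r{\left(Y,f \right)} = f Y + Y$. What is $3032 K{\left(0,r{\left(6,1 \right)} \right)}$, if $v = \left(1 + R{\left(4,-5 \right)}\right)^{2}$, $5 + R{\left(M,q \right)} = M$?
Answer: $0$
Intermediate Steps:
$R{\left(M,q \right)} = -5 + M$
$r{\left(Y,f \right)} = Y + Y f$ ($r{\left(Y,f \right)} = Y f + Y = Y + Y f$)
$v = 0$ ($v = \left(1 + \left(-5 + 4\right)\right)^{2} = \left(1 - 1\right)^{2} = 0^{2} = 0$)
$K{\left(S,u \right)} = 0$ ($K{\left(S,u \right)} = 0^{4} = 0$)
$3032 K{\left(0,r{\left(6,1 \right)} \right)} = 3032 \cdot 0 = 0$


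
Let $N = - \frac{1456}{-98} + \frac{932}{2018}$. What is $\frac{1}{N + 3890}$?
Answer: $\frac{7063}{27583268} \approx 0.00025606$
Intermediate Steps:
$N = \frac{108198}{7063}$ ($N = \left(-1456\right) \left(- \frac{1}{98}\right) + 932 \cdot \frac{1}{2018} = \frac{104}{7} + \frac{466}{1009} = \frac{108198}{7063} \approx 15.319$)
$\frac{1}{N + 3890} = \frac{1}{\frac{108198}{7063} + 3890} = \frac{1}{\frac{27583268}{7063}} = \frac{7063}{27583268}$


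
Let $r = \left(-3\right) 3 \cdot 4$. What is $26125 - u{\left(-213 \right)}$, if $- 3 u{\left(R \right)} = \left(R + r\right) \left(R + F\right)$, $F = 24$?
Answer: $41812$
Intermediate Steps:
$r = -36$ ($r = \left(-9\right) 4 = -36$)
$u{\left(R \right)} = - \frac{\left(-36 + R\right) \left(24 + R\right)}{3}$ ($u{\left(R \right)} = - \frac{\left(R - 36\right) \left(R + 24\right)}{3} = - \frac{\left(-36 + R\right) \left(24 + R\right)}{3}$)
$26125 - u{\left(-213 \right)} = 26125 - \left(288 + 4 \left(-213\right) - \frac{\left(-213\right)^{2}}{3}\right) = 26125 - \left(288 - 852 - 15123\right) = 26125 - -15687 = 26125 + 15687 = 41812$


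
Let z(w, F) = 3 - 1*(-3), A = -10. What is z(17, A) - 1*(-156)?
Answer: 162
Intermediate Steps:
z(w, F) = 6 (z(w, F) = 3 + 3 = 6)
z(17, A) - 1*(-156) = 6 - 1*(-156) = 6 + 156 = 162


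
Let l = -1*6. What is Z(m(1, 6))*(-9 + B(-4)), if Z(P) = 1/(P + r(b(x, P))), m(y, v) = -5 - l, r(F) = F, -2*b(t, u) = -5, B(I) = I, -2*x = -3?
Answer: -26/7 ≈ -3.7143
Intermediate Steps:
x = 3/2 (x = -½*(-3) = 3/2 ≈ 1.5000)
b(t, u) = 5/2 (b(t, u) = -½*(-5) = 5/2)
l = -6
m(y, v) = 1 (m(y, v) = -5 - 1*(-6) = -5 + 6 = 1)
Z(P) = 1/(5/2 + P) (Z(P) = 1/(P + 5/2) = 1/(5/2 + P))
Z(m(1, 6))*(-9 + B(-4)) = (2/(5 + 2*1))*(-9 - 4) = (2/(5 + 2))*(-13) = (2/7)*(-13) = -26/7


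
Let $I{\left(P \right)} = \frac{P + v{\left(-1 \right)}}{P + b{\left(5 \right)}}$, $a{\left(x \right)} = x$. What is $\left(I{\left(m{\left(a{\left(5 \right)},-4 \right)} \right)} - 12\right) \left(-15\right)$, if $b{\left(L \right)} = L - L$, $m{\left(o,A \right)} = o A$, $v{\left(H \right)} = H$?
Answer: $\frac{657}{4} \approx 164.25$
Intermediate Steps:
$m{\left(o,A \right)} = A o$
$b{\left(L \right)} = 0$
$I{\left(P \right)} = \frac{-1 + P}{P}$ ($I{\left(P \right)} = \frac{P - 1}{P + 0} = \frac{-1 + P}{P}$)
$\left(I{\left(m{\left(a{\left(5 \right)},-4 \right)} \right)} - 12\right) \left(-15\right) = \left(\frac{-1 - 20}{\left(-4\right) 5} - 12\right) \left(-15\right) = \left(\frac{-1 - 20}{-20} - 12\right) \left(-15\right) = \left(\left(- \frac{1}{20}\right) \left(-21\right) - 12\right) \left(-15\right) = \left(\frac{21}{20} - 12\right) \left(-15\right) = \left(- \frac{219}{20}\right) \left(-15\right) = \frac{657}{4}$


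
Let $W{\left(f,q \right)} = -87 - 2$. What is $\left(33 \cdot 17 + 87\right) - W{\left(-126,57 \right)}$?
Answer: $737$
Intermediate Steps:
$W{\left(f,q \right)} = -89$
$\left(33 \cdot 17 + 87\right) - W{\left(-126,57 \right)} = \left(33 \cdot 17 + 87\right) - -89 = \left(561 + 87\right) + 89 = 648 + 89 = 737$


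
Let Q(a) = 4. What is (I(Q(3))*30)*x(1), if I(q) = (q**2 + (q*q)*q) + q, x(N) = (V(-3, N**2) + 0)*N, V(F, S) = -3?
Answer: -7560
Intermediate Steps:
x(N) = -3*N (x(N) = (-3 + 0)*N = -3*N)
I(q) = q + q**2 + q**3 (I(q) = (q**2 + q**2*q) + q = (q**2 + q**3) + q = q + q**2 + q**3)
(I(Q(3))*30)*x(1) = ((4*(1 + 4 + 4**2))*30)*(-3*1) = ((4*(1 + 4 + 16))*30)*(-3) = ((4*21)*30)*(-3) = (84*30)*(-3) = 2520*(-3) = -7560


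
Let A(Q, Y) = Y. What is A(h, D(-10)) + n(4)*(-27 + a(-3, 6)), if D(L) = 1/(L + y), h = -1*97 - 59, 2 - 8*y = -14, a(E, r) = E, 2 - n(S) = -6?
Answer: -1921/8 ≈ -240.13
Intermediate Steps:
n(S) = 8 (n(S) = 2 - 1*(-6) = 2 + 6 = 8)
y = 2 (y = 1/4 - 1/8*(-14) = 1/4 + 7/4 = 2)
h = -156 (h = -97 - 59 = -156)
D(L) = 1/(2 + L) (D(L) = 1/(L + 2) = 1/(2 + L))
A(h, D(-10)) + n(4)*(-27 + a(-3, 6)) = 1/(2 - 10) + 8*(-27 - 3) = 1/(-8) + 8*(-30) = -1/8 - 240 = -1921/8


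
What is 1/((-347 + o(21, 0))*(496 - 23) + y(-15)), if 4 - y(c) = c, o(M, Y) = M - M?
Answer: -1/164112 ≈ -6.0934e-6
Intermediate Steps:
o(M, Y) = 0
y(c) = 4 - c
1/((-347 + o(21, 0))*(496 - 23) + y(-15)) = 1/((-347 + 0)*(496 - 23) + (4 - 1*(-15))) = 1/(-347*473 + (4 + 15)) = 1/(-164131 + 19) = 1/(-164112) = -1/164112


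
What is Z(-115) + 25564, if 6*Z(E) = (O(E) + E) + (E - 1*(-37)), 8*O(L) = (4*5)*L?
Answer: 305807/12 ≈ 25484.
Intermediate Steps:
O(L) = 5*L/2 (O(L) = ((4*5)*L)/8 = (20*L)/8 = 5*L/2)
Z(E) = 37/6 + 3*E/4 (Z(E) = ((5*E/2 + E) + (E - 1*(-37)))/6 = (7*E/2 + (E + 37))/6 = (7*E/2 + (37 + E))/6 = (37 + 9*E/2)/6 = 37/6 + 3*E/4)
Z(-115) + 25564 = (37/6 + (¾)*(-115)) + 25564 = (37/6 - 345/4) + 25564 = -961/12 + 25564 = 305807/12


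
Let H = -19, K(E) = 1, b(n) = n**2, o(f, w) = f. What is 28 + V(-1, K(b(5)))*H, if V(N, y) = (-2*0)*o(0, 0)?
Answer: 28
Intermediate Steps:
V(N, y) = 0 (V(N, y) = -2*0*0 = 0*0 = 0)
28 + V(-1, K(b(5)))*H = 28 + 0*(-19) = 28 + 0 = 28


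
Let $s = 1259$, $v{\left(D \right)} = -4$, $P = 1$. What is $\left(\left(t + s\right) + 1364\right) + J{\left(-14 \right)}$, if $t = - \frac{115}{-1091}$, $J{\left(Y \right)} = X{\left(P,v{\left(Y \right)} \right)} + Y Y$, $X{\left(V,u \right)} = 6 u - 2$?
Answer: $\frac{3047278}{1091} \approx 2793.1$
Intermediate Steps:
$X{\left(V,u \right)} = -2 + 6 u$
$J{\left(Y \right)} = -26 + Y^{2}$ ($J{\left(Y \right)} = \left(-2 + 6 \left(-4\right)\right) + Y Y = \left(-2 - 24\right) + Y^{2} = -26 + Y^{2}$)
$t = \frac{115}{1091}$ ($t = \left(-115\right) \left(- \frac{1}{1091}\right) = \frac{115}{1091} \approx 0.10541$)
$\left(\left(t + s\right) + 1364\right) + J{\left(-14 \right)} = \left(\left(\frac{115}{1091} + 1259\right) + 1364\right) - \left(26 - \left(-14\right)^{2}\right) = \left(\frac{1373684}{1091} + 1364\right) + \left(-26 + 196\right) = \frac{2861808}{1091} + 170 = \frac{3047278}{1091}$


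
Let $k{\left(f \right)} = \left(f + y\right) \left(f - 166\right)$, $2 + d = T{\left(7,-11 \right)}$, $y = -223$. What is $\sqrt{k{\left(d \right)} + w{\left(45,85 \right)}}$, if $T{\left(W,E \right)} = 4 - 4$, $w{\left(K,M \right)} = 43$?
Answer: $\sqrt{37843} \approx 194.53$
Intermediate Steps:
$T{\left(W,E \right)} = 0$ ($T{\left(W,E \right)} = 4 - 4 = 0$)
$d = -2$ ($d = -2 + 0 = -2$)
$k{\left(f \right)} = \left(-223 + f\right) \left(-166 + f\right)$ ($k{\left(f \right)} = \left(f - 223\right) \left(f - 166\right) = \left(-223 + f\right) \left(-166 + f\right)$)
$\sqrt{k{\left(d \right)} + w{\left(45,85 \right)}} = \sqrt{\left(37018 + \left(-2\right)^{2} - -778\right) + 43} = \sqrt{\left(37018 + 4 + 778\right) + 43} = \sqrt{37800 + 43} = \sqrt{37843}$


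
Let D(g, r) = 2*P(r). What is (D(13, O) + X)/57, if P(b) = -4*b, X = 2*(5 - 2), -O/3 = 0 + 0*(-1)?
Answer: 2/19 ≈ 0.10526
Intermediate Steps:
O = 0 (O = -3*(0 + 0*(-1)) = -3*(0 + 0) = -3*0 = 0)
X = 6 (X = 2*3 = 6)
D(g, r) = -8*r (D(g, r) = 2*(-4*r) = -8*r)
(D(13, O) + X)/57 = (-8*0 + 6)/57 = (0 + 6)/57 = (1/57)*6 = 2/19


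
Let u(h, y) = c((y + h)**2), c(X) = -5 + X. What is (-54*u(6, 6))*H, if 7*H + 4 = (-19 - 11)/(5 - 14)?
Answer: 5004/7 ≈ 714.86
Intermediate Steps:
u(h, y) = -5 + (h + y)**2 (u(h, y) = -5 + (y + h)**2 = -5 + (h + y)**2)
H = -2/21 (H = -4/7 + ((-19 - 11)/(5 - 14))/7 = -4/7 + (-30/(-9))/7 = -4/7 + (-30*(-1/9))/7 = -4/7 + (1/7)*(10/3) = -4/7 + 10/21 = -2/21 ≈ -0.095238)
(-54*u(6, 6))*H = -54*(-5 + (6 + 6)**2)*(-2/21) = -54*(-5 + 12**2)*(-2/21) = -54*(-5 + 144)*(-2/21) = -54*139*(-2/21) = -18*417*(-2/21) = -7506*(-2/21) = 5004/7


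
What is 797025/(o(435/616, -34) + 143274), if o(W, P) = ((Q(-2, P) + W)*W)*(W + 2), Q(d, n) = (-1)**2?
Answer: 62100175244800/11163442785633 ≈ 5.5628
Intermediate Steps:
Q(d, n) = 1
o(W, P) = W*(1 + W)*(2 + W) (o(W, P) = ((1 + W)*W)*(W + 2) = (W*(1 + W))*(2 + W) = W*(1 + W)*(2 + W))
797025/(o(435/616, -34) + 143274) = 797025/((435/616)*(2 + (435/616)**2 + 3*(435/616)) + 143274) = 797025/((435*(1/616))*(2 + (435*(1/616))**2 + 3*(435*(1/616))) + 143274) = 797025/(435*(2 + (435/616)**2 + 3*(435/616))/616 + 143274) = 797025/(435*(2 + 189225/379456 + 1305/616)/616 + 143274) = 797025/((435/616)*(1752017/379456) + 143274) = 797025/(762127395/233744896 + 143274) = 797025/(33490328356899/233744896) = 797025*(233744896/33490328356899) = 62100175244800/11163442785633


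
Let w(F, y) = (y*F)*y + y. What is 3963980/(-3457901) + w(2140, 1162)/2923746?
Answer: 712863993857003/722144586939 ≈ 987.15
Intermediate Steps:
w(F, y) = y + F*y**2 (w(F, y) = (F*y)*y + y = F*y**2 + y = y + F*y**2)
3963980/(-3457901) + w(2140, 1162)/2923746 = 3963980/(-3457901) + (1162*(1 + 2140*1162))/2923746 = 3963980*(-1/3457901) + (1162*(1 + 2486680))*(1/2923746) = -3963980/3457901 + (1162*2486681)*(1/2923746) = -3963980/3457901 + 2889523322*(1/2923746) = -3963980/3457901 + 206394523/208839 = 712863993857003/722144586939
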